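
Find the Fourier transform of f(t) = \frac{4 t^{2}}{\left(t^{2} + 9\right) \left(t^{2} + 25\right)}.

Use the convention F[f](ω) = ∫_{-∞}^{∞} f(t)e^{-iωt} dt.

F(ω) = \frac{\pi \left(5 - 3 e^{2 \left|{\omega}\right|}\right) e^{- 5 \left|{\omega}\right|}}{4}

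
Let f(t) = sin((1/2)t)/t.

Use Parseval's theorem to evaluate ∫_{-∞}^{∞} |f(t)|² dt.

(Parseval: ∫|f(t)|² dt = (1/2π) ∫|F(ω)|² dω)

∫|f(t)|² dt = \frac{\pi}{2}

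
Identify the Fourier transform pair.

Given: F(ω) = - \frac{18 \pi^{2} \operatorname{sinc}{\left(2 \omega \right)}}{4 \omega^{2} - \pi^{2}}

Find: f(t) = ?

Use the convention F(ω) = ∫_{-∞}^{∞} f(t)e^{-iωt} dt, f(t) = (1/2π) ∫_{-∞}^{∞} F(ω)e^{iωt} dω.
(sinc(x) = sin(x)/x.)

f(t) = 9 \left(\begin{cases} \frac{\cos{\left(\frac{\pi t}{2} \right)}}{2} + \frac{1}{2} & \text{for}\: \left|{t}\right| < 2 \\0 & \text{otherwise} \end{cases}\right)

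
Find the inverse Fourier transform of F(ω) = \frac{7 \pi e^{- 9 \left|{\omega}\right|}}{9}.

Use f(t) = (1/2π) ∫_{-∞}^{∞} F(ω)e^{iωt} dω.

f(t) = \frac{7}{t^{2} + 81}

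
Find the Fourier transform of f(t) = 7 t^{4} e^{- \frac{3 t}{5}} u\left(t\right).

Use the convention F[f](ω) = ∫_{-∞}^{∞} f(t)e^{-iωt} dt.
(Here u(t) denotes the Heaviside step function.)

F(ω) = \frac{525000}{\left(5 i \omega + 3\right)^{5}}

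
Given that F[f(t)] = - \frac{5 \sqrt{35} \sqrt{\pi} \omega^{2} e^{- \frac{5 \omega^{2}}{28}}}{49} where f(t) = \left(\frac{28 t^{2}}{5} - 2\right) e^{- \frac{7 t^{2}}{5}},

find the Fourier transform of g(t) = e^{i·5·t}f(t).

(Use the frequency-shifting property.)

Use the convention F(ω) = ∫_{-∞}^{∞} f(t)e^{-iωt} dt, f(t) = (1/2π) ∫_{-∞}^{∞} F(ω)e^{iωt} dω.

F[g](ω) = - \frac{5 \sqrt{35} \sqrt{\pi} \left(\omega - 5\right)^{2} e^{- \frac{5 \left(\omega - 5\right)^{2}}{28}}}{49}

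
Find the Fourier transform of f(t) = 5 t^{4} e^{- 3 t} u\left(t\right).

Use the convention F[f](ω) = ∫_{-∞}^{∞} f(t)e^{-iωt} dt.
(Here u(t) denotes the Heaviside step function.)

F(ω) = \frac{120}{\left(i \omega + 3\right)^{5}}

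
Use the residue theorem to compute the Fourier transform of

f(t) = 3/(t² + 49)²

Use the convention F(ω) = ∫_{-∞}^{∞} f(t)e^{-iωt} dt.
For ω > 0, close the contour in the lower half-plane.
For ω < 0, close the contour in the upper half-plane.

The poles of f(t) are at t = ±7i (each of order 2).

Let g(z) = f(z)e^{-iωz}; for large |z| the factor e^{-iωz} decays in the lower half-plane when ω > 0 and in the upper half-plane when ω < 0.

Case ω > 0 (lower half-plane, clockwise contour ⇒ F(ω) = -2πi·ΣRes):
  Res_{z = - 7 i} g(z) = \frac{3 i \left(7 \omega + 1\right) e^{- 7 \omega}}{1372} (pole of order 2)
  F(ω) = -2πi·ΣRes = \frac{3 \pi \left(7 \omega + 1\right) e^{- 7 \omega}}{686}

Case ω < 0 (upper half-plane, counterclockwise contour ⇒ F(ω) = +2πi·ΣRes):
  Res_{z = 7 i} g(z) = \frac{3 i \left(7 \omega - 1\right) e^{7 \omega}}{1372} (pole of order 2)
  F(ω) = 2πi·ΣRes = \frac{3 \pi \left(1 - 7 \omega\right) e^{7 \omega}}{686}

Both cases combine into a single formula in |ω|:

F(ω) = \frac{3 \pi \left(7 \left|{\omega}\right| + 1\right) e^{- 7 \left|{\omega}\right|}}{686}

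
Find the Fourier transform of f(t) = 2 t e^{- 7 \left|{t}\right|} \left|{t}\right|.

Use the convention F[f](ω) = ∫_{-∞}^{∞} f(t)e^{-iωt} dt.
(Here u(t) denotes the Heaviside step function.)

F(ω) = \frac{8 i \omega \left(\omega^{2} - 147\right)}{\left(\omega^{2} + 49\right)^{3}}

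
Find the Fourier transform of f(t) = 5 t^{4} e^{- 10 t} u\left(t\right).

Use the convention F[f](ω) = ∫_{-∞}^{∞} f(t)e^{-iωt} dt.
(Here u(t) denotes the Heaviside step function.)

F(ω) = \frac{120}{\left(i \omega + 10\right)^{5}}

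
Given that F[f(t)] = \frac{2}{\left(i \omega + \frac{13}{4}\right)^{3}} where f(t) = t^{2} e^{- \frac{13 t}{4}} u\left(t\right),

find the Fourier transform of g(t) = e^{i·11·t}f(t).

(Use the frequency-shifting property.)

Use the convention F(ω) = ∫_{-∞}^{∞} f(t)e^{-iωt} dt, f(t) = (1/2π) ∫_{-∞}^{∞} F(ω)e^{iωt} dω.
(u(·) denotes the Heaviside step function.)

F[g](ω) = \frac{128}{\left(4 i \left(\omega - 11\right) + 13\right)^{3}}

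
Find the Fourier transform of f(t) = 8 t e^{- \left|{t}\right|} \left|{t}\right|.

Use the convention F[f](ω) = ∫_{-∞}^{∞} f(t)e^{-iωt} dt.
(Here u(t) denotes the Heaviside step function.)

F(ω) = \frac{32 i \omega \left(\omega^{2} - 3\right)}{\left(\omega^{2} + 1\right)^{3}}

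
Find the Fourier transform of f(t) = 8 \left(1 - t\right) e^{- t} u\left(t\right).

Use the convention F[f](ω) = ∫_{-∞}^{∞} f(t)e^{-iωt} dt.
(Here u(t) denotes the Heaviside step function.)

F(ω) = \frac{8 i \omega}{- \omega^{2} + 2 i \omega + 1}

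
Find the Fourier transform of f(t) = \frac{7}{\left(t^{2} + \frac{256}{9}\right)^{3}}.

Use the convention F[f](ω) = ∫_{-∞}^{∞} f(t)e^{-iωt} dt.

F(ω) = \frac{189 \pi \left(256 \omega^{2} + 144 \left|{\omega}\right| + 27\right) e^{- \frac{16 \left|{\omega}\right|}{3}}}{8388608}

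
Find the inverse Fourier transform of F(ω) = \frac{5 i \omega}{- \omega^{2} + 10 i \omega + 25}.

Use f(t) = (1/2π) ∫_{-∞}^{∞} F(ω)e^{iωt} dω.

f(t) = 5 \left(1 - 5 t\right) e^{- 5 t} u\left(t\right)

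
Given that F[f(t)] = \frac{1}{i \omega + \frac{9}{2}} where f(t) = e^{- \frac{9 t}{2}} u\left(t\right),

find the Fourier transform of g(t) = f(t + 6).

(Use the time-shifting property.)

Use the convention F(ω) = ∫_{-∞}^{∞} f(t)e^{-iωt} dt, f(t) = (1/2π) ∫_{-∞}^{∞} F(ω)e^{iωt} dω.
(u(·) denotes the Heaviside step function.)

F[g](ω) = \frac{2 e^{6 i \omega}}{2 i \omega + 9}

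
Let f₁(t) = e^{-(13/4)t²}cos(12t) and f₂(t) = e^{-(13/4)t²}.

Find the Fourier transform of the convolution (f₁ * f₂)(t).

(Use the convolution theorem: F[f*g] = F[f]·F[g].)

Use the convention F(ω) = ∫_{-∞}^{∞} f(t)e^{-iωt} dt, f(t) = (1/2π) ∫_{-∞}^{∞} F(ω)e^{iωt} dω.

F[f₁*f₂](ω) = \frac{2 \pi \left(e^{\frac{48 \omega}{13}} + 1\right) e^{- \frac{2 \omega^{2}}{13} - \frac{24 \omega}{13} - \frac{144}{13}}}{13}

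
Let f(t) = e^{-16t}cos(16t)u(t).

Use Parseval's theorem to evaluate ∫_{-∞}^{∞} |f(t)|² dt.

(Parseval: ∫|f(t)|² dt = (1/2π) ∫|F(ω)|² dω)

∫|f(t)|² dt = \frac{3}{128}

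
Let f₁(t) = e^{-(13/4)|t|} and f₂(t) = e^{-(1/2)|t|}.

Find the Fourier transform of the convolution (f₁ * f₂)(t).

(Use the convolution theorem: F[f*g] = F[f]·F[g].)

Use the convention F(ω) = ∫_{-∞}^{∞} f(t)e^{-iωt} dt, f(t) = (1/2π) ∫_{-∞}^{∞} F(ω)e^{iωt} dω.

F[f₁*f₂](ω) = \frac{416}{64 \omega^{4} + 692 \omega^{2} + 169}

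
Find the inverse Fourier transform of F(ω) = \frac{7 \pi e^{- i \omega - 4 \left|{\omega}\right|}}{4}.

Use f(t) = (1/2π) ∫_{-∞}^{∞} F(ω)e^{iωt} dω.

f(t) = \frac{7}{\left(t - 1\right)^{2} + 16}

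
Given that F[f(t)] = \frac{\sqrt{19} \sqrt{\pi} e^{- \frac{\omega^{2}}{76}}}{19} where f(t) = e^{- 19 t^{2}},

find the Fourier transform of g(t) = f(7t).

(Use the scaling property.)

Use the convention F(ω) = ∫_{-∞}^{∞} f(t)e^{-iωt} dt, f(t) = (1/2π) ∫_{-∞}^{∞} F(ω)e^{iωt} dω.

F[g](ω) = \frac{\sqrt{19} \sqrt{\pi} e^{- \frac{\omega^{2}}{3724}}}{133}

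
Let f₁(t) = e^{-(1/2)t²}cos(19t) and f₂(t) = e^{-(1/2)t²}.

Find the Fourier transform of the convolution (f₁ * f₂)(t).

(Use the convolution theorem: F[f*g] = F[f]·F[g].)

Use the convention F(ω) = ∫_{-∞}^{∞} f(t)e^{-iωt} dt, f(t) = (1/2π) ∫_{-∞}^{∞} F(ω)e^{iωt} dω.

F[f₁*f₂](ω) = \pi \left(e^{38 \omega} + 1\right) e^{- \omega^{2} - 19 \omega - \frac{361}{2}}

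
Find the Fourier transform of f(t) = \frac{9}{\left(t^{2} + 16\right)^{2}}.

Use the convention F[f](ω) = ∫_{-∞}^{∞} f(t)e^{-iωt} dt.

F(ω) = \frac{9 \pi \left(4 \left|{\omega}\right| + 1\right) e^{- 4 \left|{\omega}\right|}}{128}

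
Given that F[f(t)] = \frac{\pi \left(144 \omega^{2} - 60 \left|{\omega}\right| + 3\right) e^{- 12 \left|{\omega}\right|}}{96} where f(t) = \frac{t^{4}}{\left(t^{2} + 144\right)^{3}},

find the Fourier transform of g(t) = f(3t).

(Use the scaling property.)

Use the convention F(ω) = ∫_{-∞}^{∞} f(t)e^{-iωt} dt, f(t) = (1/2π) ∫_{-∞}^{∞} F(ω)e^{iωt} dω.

F[g](ω) = \frac{\pi \left(16 \omega^{2} - 20 \left|{\omega}\right| + 3\right) e^{- 4 \left|{\omega}\right|}}{288}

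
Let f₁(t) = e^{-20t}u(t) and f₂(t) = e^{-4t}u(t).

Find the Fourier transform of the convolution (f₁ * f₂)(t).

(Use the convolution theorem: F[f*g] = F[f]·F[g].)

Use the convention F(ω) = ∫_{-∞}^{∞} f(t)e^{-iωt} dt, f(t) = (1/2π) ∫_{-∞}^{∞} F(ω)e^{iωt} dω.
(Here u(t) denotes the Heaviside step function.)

F[f₁*f₂](ω) = \frac{1}{\left(i \omega + 4\right) \left(i \omega + 20\right)}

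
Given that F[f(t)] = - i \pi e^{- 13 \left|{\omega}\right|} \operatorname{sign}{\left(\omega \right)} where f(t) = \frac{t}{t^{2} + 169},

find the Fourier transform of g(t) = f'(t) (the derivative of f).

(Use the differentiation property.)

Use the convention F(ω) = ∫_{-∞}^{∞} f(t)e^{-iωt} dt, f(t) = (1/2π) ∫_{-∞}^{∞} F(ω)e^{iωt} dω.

F[g](ω) = \pi \omega e^{- 13 \left|{\omega}\right|} \operatorname{sign}{\left(\omega \right)}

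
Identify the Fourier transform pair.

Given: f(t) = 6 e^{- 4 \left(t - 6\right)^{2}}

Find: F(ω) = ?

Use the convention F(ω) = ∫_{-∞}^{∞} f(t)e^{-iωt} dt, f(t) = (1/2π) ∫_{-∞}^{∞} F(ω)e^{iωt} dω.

F(ω) = 3 \sqrt{\pi} e^{- \frac{\omega \left(\omega + 96 i\right)}{16}}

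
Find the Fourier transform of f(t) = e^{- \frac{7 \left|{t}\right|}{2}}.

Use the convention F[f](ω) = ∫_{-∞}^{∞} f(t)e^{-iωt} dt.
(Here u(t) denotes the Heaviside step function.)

F(ω) = \frac{28}{4 \omega^{2} + 49}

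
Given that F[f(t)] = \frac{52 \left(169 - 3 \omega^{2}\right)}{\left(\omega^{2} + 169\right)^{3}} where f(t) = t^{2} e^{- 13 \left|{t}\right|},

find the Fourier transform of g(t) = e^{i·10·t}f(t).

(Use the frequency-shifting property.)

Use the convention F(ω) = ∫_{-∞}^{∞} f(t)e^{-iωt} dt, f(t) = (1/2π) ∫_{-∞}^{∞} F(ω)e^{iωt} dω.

F[g](ω) = \frac{52 \left(169 - 3 \left(\omega - 10\right)^{2}\right)}{\left(\left(\omega - 10\right)^{2} + 169\right)^{3}}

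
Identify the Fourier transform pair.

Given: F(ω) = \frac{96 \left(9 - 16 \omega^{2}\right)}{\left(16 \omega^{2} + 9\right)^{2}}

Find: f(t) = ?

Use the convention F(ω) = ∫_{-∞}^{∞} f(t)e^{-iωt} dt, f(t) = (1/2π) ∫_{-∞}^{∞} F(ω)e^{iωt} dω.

f(t) = 3 e^{- \frac{3 \left|{t}\right|}{4}} \left|{t}\right|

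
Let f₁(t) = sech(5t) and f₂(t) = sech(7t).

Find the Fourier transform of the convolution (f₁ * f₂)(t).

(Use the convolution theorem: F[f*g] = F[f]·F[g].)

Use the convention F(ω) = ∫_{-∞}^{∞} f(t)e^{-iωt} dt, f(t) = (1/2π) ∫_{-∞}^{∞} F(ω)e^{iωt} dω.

F[f₁*f₂](ω) = \frac{\pi^{2}}{35 \cosh{\left(\frac{\pi \omega}{14} \right)} \cosh{\left(\frac{\pi \omega}{10} \right)}}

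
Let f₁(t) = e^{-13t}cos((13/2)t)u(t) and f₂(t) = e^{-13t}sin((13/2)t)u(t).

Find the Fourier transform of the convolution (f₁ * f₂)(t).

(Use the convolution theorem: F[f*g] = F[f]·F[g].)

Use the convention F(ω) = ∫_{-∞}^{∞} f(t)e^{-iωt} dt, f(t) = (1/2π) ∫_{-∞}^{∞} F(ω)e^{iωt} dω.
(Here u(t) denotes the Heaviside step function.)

F[f₁*f₂](ω) = \frac{104 \left(i \omega + 13\right)}{\left(4 \left(i \omega + 13\right)^{2} + 169\right)^{2}}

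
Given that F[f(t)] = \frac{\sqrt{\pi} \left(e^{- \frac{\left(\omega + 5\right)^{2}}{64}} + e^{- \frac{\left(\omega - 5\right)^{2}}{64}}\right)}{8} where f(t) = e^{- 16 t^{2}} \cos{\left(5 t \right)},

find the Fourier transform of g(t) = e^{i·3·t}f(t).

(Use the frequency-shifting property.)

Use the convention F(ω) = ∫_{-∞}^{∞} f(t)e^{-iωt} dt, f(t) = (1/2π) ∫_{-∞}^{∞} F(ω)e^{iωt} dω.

F[g](ω) = \frac{\sqrt{\pi} \left(e^{\frac{5 \omega}{16} + \frac{1}{16}} + e\right) e^{- \frac{\omega^{2}}{64} - \frac{\omega}{16} - \frac{17}{16}}}{8}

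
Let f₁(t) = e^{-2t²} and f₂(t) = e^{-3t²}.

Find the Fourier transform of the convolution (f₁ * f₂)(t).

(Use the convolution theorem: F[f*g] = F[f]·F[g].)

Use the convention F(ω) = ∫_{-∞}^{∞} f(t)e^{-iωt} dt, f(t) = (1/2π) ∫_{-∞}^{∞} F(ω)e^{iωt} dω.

F[f₁*f₂](ω) = \frac{\sqrt{6} \pi e^{- \frac{5 \omega^{2}}{24}}}{6}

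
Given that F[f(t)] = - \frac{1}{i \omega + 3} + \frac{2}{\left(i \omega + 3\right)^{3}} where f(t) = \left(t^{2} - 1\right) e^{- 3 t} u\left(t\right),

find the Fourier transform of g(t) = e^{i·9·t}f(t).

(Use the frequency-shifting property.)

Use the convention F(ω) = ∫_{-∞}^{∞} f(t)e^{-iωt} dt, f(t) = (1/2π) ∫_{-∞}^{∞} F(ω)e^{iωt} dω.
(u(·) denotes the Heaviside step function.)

F[g](ω) = \frac{2 i \left(\omega - 9\right) - \left(i \left(\omega - 9\right) + 3\right)^{3} + 6}{\left(i \left(\omega - 9\right) + 3\right)^{4}}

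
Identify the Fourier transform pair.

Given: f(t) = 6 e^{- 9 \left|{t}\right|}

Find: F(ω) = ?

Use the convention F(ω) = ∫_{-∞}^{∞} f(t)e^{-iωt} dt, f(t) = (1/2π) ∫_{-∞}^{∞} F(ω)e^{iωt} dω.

F(ω) = \frac{108}{\omega^{2} + 81}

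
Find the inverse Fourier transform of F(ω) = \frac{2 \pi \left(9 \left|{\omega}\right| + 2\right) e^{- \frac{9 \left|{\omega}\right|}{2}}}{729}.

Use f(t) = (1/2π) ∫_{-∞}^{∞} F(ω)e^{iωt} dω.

f(t) = \frac{1}{\left(t^{2} + \frac{81}{4}\right)^{2}}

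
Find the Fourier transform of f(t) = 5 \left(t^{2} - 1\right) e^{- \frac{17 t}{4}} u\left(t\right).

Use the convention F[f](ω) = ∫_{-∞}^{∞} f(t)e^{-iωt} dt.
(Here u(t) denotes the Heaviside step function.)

F(ω) = \frac{20 \left(128 i \omega - \left(4 i \omega + 17\right)^{3} + 544\right)}{\left(4 i \omega + 17\right)^{4}}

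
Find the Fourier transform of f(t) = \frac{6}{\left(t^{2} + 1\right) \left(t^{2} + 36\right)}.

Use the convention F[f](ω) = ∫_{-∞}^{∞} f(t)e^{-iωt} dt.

F(ω) = \frac{\pi \left(6 e^{5 \left|{\omega}\right|} - 1\right) e^{- 6 \left|{\omega}\right|}}{35}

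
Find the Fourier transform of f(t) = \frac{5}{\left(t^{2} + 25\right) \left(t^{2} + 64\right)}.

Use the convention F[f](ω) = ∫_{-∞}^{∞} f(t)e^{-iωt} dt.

F(ω) = \frac{\pi \left(8 e^{3 \left|{\omega}\right|} - 5\right) e^{- 8 \left|{\omega}\right|}}{312}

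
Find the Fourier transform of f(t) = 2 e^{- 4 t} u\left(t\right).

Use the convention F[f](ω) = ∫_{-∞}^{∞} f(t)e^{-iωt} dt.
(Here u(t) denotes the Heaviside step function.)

F(ω) = \frac{2}{i \omega + 4}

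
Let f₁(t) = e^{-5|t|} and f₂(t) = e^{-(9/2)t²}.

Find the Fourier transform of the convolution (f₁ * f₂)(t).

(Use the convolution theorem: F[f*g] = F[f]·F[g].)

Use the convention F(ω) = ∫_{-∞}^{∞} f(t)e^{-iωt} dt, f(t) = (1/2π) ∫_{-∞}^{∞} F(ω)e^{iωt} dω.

F[f₁*f₂](ω) = \frac{10 \sqrt{2} \sqrt{\pi} e^{- \frac{\omega^{2}}{18}}}{3 \left(\omega^{2} + 25\right)}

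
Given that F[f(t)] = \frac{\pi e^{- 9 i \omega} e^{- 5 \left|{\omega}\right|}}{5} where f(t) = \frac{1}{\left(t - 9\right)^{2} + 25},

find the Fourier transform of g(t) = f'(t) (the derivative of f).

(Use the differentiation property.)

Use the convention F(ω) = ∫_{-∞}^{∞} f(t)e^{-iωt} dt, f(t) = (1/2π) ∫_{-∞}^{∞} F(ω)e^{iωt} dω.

F[g](ω) = \frac{i \pi \omega e^{- 9 i \omega - 5 \left|{\omega}\right|}}{5}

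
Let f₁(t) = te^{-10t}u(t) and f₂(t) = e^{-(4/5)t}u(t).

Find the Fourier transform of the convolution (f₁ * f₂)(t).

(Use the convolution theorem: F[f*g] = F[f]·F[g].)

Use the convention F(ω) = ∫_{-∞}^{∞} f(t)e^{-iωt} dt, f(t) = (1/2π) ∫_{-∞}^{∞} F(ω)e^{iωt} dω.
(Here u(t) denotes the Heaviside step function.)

F[f₁*f₂](ω) = \frac{5}{\left(i \omega + 10\right)^{2} \left(5 i \omega + 4\right)}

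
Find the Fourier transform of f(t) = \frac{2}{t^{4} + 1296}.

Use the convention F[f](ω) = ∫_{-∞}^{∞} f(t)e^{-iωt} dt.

F(ω) = \frac{\pi e^{- 3 \sqrt{2} \left|{\omega}\right|} \sin{\left(3 \sqrt{2} \left|{\omega}\right| + \frac{\pi}{4} \right)}}{108}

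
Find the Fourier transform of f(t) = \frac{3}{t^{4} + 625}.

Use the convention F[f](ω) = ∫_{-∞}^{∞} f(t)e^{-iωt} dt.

F(ω) = \frac{3 \pi e^{- \frac{5 \sqrt{2} \left|{\omega}\right|}{2}} \sin{\left(\frac{5 \sqrt{2} \left|{\omega}\right|}{2} + \frac{\pi}{4} \right)}}{125}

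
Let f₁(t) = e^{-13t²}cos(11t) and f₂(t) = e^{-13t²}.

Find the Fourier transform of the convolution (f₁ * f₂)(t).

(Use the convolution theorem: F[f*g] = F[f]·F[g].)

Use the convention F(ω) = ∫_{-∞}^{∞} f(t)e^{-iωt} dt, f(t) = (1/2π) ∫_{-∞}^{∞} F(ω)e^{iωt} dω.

F[f₁*f₂](ω) = \frac{\pi \left(e^{\frac{11 \omega}{13}} + 1\right) e^{- \frac{\omega^{2}}{26} - \frac{11 \omega}{26} - \frac{121}{52}}}{26}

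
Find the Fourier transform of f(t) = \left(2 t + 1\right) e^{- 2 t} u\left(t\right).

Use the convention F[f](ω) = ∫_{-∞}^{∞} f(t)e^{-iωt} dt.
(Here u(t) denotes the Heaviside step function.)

F(ω) = \frac{- i \omega - 4}{\omega^{2} - 4 i \omega - 4}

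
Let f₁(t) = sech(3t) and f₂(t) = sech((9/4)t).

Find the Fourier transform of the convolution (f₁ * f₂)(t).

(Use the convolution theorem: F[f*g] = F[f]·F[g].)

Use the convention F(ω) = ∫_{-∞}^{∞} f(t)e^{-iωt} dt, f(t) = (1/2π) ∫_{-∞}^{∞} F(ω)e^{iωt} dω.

F[f₁*f₂](ω) = \frac{4 \pi^{2}}{27 \cosh{\left(\frac{\pi \omega}{6} \right)} \cosh{\left(\frac{2 \pi \omega}{9} \right)}}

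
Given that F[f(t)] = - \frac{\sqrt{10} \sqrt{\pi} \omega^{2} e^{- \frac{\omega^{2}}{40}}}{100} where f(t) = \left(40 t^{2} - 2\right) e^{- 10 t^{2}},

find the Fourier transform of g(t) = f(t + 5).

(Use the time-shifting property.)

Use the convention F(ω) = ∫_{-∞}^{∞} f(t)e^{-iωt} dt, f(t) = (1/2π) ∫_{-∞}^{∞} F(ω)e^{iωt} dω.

F[g](ω) = - \frac{\sqrt{10} \sqrt{\pi} \omega^{2} e^{- \frac{\omega \left(\omega - 200 i\right)}{40}}}{100}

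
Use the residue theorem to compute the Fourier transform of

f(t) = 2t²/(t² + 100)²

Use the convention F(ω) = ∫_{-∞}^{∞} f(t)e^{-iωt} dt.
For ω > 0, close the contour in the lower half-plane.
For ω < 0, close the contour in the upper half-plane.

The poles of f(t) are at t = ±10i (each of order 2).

Let g(z) = f(z)e^{-iωz}; for large |z| the factor e^{-iωz} decays in the lower half-plane when ω > 0 and in the upper half-plane when ω < 0.

Case ω > 0 (lower half-plane, clockwise contour ⇒ F(ω) = -2πi·ΣRes):
  Res_{z = - 10 i} g(z) = \frac{i \left(1 - 10 \omega\right) e^{- 10 \omega}}{20} (pole of order 2)
  F(ω) = -2πi·ΣRes = \frac{\pi \left(1 - 10 \omega\right) e^{- 10 \omega}}{10}

Case ω < 0 (upper half-plane, counterclockwise contour ⇒ F(ω) = +2πi·ΣRes):
  Res_{z = 10 i} g(z) = \frac{i \left(- 10 \omega - 1\right) e^{10 \omega}}{20} (pole of order 2)
  F(ω) = 2πi·ΣRes = \frac{\pi \left(10 \omega + 1\right) e^{10 \omega}}{10}

Both cases combine into a single formula in |ω|:

F(ω) = \frac{\pi \left(1 - 10 \left|{\omega}\right|\right) e^{- 10 \left|{\omega}\right|}}{10}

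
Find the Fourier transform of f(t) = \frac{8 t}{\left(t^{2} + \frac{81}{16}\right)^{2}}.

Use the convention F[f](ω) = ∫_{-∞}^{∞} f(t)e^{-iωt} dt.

F(ω) = - \frac{16 i \pi \omega e^{- \frac{9 \left|{\omega}\right|}{4}}}{9}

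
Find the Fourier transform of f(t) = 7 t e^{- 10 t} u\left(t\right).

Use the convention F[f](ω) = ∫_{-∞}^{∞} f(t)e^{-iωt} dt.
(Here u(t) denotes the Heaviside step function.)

F(ω) = \frac{7}{\left(i \omega + 10\right)^{2}}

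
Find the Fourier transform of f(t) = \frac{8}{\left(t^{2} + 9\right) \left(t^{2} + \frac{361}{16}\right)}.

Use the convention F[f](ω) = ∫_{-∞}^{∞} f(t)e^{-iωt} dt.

F(ω) = \frac{128 \pi e^{- 3 \left|{\omega}\right|}}{651} - \frac{512 \pi e^{- \frac{19 \left|{\omega}\right|}{4}}}{4123}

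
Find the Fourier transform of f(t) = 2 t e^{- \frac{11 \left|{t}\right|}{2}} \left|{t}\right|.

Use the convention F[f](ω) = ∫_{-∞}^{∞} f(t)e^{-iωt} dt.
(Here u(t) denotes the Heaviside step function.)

F(ω) = \frac{128 i \omega \left(4 \omega^{2} - 363\right)}{\left(4 \omega^{2} + 121\right)^{3}}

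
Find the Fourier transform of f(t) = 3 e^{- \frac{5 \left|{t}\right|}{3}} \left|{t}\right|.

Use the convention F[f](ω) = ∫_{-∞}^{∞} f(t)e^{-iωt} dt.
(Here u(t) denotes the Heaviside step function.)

F(ω) = \frac{54 \left(25 - 9 \omega^{2}\right)}{\left(9 \omega^{2} + 25\right)^{2}}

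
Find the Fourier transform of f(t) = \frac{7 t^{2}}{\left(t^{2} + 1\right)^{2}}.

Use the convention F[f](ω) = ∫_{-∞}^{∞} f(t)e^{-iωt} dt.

F(ω) = \frac{7 \pi \left(1 - \left|{\omega}\right|\right) e^{- \left|{\omega}\right|}}{2}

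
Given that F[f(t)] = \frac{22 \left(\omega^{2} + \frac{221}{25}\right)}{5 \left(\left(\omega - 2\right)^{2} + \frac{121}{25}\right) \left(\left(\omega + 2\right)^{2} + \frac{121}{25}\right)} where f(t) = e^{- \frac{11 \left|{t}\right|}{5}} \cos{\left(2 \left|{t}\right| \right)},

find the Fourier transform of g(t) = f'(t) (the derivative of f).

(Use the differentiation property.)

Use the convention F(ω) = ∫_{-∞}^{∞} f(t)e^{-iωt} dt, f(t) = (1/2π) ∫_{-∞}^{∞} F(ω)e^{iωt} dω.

F[g](ω) = \frac{110 i \omega \left(25 \omega^{2} + 221\right)}{625 \omega^{4} + 1050 \omega^{2} + 48841}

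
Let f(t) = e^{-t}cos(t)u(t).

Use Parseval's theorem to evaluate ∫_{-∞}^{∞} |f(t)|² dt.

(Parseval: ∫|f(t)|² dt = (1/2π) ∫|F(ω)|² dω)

∫|f(t)|² dt = \frac{3}{8}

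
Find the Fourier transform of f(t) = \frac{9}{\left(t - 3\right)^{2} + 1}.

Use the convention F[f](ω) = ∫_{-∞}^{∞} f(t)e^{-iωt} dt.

F(ω) = 9 \pi e^{- 3 i \omega - \left|{\omega}\right|}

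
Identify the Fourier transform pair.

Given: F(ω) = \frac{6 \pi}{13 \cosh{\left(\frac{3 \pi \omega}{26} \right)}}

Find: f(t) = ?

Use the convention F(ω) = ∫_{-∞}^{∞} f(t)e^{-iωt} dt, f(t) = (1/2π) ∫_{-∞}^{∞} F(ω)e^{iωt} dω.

f(t) = \frac{2}{\cosh{\left(\frac{13 t}{3} \right)}}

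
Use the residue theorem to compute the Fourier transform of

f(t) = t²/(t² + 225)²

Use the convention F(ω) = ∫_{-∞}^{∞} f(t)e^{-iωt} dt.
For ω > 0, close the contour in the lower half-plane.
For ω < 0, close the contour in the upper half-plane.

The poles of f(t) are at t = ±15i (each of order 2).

Let g(z) = f(z)e^{-iωz}; for large |z| the factor e^{-iωz} decays in the lower half-plane when ω > 0 and in the upper half-plane when ω < 0.

Case ω > 0 (lower half-plane, clockwise contour ⇒ F(ω) = -2πi·ΣRes):
  Res_{z = - 15 i} g(z) = \frac{i \left(1 - 15 \omega\right) e^{- 15 \omega}}{60} (pole of order 2)
  F(ω) = -2πi·ΣRes = \frac{\pi \left(1 - 15 \omega\right) e^{- 15 \omega}}{30}

Case ω < 0 (upper half-plane, counterclockwise contour ⇒ F(ω) = +2πi·ΣRes):
  Res_{z = 15 i} g(z) = \frac{i \left(- 15 \omega - 1\right) e^{15 \omega}}{60} (pole of order 2)
  F(ω) = 2πi·ΣRes = \frac{\pi \left(15 \omega + 1\right) e^{15 \omega}}{30}

Both cases combine into a single formula in |ω|:

F(ω) = \frac{\pi \left(1 - 15 \left|{\omega}\right|\right) e^{- 15 \left|{\omega}\right|}}{30}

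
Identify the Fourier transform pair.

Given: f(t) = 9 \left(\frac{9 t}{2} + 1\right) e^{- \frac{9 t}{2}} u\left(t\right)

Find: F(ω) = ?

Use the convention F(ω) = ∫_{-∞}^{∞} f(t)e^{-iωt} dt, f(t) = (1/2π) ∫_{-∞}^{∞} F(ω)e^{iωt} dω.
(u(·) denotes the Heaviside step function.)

F(ω) = \frac{36 \left(- i \omega - 9\right)}{4 \omega^{2} - 36 i \omega - 81}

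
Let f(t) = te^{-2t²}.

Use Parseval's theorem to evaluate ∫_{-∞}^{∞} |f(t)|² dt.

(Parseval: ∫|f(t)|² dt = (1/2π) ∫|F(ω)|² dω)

∫|f(t)|² dt = \frac{\sqrt{\pi}}{16}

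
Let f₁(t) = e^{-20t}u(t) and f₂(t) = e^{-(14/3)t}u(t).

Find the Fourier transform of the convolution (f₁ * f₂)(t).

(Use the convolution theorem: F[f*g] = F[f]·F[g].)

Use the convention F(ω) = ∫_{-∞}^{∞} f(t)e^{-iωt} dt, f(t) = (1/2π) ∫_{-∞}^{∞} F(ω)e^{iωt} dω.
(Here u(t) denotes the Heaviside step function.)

F[f₁*f₂](ω) = \frac{3}{\left(i \omega + 20\right) \left(3 i \omega + 14\right)}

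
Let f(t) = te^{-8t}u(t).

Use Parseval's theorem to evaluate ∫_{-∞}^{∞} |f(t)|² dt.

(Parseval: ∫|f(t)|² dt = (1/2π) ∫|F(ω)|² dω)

∫|f(t)|² dt = \frac{1}{2048}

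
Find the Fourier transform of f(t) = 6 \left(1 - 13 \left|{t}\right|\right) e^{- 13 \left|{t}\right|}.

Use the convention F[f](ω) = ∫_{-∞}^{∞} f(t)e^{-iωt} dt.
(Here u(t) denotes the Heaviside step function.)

F(ω) = \frac{312 \omega^{2}}{\left(\omega^{2} + 169\right)^{2}}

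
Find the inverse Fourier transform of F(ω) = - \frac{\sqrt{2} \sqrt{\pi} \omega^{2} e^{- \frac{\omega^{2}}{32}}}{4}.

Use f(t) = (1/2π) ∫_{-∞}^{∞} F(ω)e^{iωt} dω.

f(t) = 8 \left(32 t^{2} - 2\right) e^{- 8 t^{2}}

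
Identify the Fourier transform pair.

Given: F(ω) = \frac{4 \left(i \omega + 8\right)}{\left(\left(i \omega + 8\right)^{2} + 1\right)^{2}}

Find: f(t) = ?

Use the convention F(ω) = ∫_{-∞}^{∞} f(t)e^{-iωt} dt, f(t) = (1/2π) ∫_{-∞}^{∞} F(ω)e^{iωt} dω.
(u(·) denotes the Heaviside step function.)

f(t) = 2 t e^{- 8 t} \sin{\left(t \right)} u\left(t\right)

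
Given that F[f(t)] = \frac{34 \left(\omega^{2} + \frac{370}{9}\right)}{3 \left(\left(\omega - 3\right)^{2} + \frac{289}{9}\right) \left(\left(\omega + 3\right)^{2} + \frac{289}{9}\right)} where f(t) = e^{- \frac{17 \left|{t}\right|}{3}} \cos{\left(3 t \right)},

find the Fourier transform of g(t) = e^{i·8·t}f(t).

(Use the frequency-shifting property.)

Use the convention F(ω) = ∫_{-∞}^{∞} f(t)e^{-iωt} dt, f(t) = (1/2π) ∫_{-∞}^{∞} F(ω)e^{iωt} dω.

F[g](ω) = \frac{102 \left(9 \left(\omega - 8\right)^{2} + 370\right)}{\left(9 \left(\omega - 11\right)^{2} + 289\right) \left(9 \left(\omega - 5\right)^{2} + 289\right)}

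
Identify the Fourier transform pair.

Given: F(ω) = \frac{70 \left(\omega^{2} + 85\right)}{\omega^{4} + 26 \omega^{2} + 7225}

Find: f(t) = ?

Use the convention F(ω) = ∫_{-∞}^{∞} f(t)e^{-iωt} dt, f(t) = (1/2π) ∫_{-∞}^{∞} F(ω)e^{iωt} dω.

f(t) = 5 e^{- 7 \left|{t}\right|} \cos{\left(6 t \right)}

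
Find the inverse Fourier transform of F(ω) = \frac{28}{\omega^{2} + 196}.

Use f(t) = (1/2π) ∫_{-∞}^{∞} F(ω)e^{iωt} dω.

f(t) = e^{- 14 \left|{t}\right|}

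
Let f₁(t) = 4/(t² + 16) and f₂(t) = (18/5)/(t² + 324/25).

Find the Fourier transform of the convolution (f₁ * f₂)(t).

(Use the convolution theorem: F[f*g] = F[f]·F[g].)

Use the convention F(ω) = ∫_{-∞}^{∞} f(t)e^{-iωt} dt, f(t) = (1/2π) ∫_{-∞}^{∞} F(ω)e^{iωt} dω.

F[f₁*f₂](ω) = \pi^{2} e^{- \frac{38 \left|{\omega}\right|}{5}}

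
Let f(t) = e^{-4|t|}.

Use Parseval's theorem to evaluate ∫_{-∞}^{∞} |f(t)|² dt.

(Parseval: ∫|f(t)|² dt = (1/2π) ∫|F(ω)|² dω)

∫|f(t)|² dt = \frac{1}{4}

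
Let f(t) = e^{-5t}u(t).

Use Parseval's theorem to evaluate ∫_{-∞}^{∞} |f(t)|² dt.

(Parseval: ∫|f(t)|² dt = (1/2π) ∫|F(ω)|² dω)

∫|f(t)|² dt = \frac{1}{10}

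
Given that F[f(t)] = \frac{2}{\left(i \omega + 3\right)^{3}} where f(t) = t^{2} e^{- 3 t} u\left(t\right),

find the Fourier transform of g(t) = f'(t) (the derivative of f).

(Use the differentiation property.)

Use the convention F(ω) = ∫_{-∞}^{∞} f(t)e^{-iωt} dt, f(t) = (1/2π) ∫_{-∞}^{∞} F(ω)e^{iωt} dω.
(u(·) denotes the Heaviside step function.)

F[g](ω) = \frac{2 i \omega}{\left(i \omega + 3\right)^{3}}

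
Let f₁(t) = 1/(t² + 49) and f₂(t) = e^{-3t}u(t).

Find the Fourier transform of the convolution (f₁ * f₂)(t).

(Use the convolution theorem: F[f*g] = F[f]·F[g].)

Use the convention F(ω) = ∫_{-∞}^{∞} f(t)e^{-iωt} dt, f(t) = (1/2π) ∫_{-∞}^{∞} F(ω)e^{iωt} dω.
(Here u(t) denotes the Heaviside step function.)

F[f₁*f₂](ω) = \frac{\pi e^{- 7 \left|{\omega}\right|}}{7 \left(i \omega + 3\right)}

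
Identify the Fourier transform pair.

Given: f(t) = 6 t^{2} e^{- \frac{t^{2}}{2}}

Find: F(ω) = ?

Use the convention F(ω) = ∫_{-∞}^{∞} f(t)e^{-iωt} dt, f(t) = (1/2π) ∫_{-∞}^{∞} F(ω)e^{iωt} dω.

F(ω) = 6 \sqrt{2} \sqrt{\pi} \left(1 - \omega^{2}\right) e^{- \frac{\omega^{2}}{2}}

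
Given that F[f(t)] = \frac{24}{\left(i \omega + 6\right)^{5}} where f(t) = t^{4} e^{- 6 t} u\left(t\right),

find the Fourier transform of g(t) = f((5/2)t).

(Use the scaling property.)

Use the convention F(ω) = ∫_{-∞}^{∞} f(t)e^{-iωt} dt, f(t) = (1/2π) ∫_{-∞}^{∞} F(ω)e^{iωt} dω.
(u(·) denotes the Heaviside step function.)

F[g](ω) = \frac{1875}{2 \left(i \omega + 15\right)^{5}}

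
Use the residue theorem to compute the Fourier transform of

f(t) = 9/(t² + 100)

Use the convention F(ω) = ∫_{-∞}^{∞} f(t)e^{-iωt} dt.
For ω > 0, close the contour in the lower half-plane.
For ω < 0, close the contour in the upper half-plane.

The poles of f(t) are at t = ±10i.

Let g(z) = f(z)e^{-iωz}; for large |z| the factor e^{-iωz} decays in the lower half-plane when ω > 0 and in the upper half-plane when ω < 0.

Case ω > 0 (lower half-plane, clockwise contour ⇒ F(ω) = -2πi·ΣRes):
  Res_{z = - 10 i} g(z) = \frac{9 i e^{- 10 \omega}}{20}
  F(ω) = -2πi·ΣRes = \frac{9 \pi e^{- 10 \omega}}{10}

Case ω < 0 (upper half-plane, counterclockwise contour ⇒ F(ω) = +2πi·ΣRes):
  Res_{z = 10 i} g(z) = - \frac{9 i e^{10 \omega}}{20}
  F(ω) = 2πi·ΣRes = \frac{9 \pi e^{10 \omega}}{10}

Both cases combine into a single formula in |ω|:

F(ω) = \frac{9 \pi e^{- 10 \left|{\omega}\right|}}{10}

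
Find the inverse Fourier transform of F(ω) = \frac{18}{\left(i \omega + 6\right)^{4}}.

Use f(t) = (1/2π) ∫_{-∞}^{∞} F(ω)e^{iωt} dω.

f(t) = 3 t^{3} e^{- 6 t} u\left(t\right)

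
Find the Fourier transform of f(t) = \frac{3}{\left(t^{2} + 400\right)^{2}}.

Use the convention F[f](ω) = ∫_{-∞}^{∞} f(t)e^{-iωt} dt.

F(ω) = \frac{3 \pi \left(20 \left|{\omega}\right| + 1\right) e^{- 20 \left|{\omega}\right|}}{16000}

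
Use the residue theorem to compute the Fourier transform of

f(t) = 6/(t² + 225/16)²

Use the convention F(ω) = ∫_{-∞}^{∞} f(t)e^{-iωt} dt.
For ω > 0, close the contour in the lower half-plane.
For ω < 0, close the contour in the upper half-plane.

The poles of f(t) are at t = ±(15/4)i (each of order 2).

Let g(z) = f(z)e^{-iωz}; for large |z| the factor e^{-iωz} decays in the lower half-plane when ω > 0 and in the upper half-plane when ω < 0.

Case ω > 0 (lower half-plane, clockwise contour ⇒ F(ω) = -2πi·ΣRes):
  Res_{z = - \frac{15 i}{4}} g(z) = \frac{8 i \left(15 \omega + 4\right) e^{- \frac{15 \omega}{4}}}{1125} (pole of order 2)
  F(ω) = -2πi·ΣRes = \frac{16 \pi \left(15 \omega + 4\right) e^{- \frac{15 \omega}{4}}}{1125}

Case ω < 0 (upper half-plane, counterclockwise contour ⇒ F(ω) = +2πi·ΣRes):
  Res_{z = \frac{15 i}{4}} g(z) = \frac{8 i \left(15 \omega - 4\right) e^{\frac{15 \omega}{4}}}{1125} (pole of order 2)
  F(ω) = 2πi·ΣRes = \frac{16 \pi \left(4 - 15 \omega\right) e^{\frac{15 \omega}{4}}}{1125}

Both cases combine into a single formula in |ω|:

F(ω) = \frac{16 \pi \left(15 \left|{\omega}\right| + 4\right) e^{- \frac{15 \left|{\omega}\right|}{4}}}{1125}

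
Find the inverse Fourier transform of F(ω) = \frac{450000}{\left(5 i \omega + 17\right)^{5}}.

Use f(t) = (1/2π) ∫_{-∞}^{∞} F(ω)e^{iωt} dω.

f(t) = 6 t^{4} e^{- \frac{17 t}{5}} u\left(t\right)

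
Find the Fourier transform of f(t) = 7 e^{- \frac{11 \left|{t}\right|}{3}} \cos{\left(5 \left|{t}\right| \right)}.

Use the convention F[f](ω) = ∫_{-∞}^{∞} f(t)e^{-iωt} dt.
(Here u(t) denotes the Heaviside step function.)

F(ω) = \frac{462 \left(9 \omega^{2} + 346\right)}{81 \omega^{4} - 1872 \omega^{2} + 119716}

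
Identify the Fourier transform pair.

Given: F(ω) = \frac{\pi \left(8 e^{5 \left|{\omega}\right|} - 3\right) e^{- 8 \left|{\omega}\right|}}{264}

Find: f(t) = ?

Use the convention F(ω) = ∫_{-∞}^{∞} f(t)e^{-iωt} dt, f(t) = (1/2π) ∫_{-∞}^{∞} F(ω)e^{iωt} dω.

f(t) = \frac{5}{\left(t^{2} + 9\right) \left(t^{2} + 64\right)}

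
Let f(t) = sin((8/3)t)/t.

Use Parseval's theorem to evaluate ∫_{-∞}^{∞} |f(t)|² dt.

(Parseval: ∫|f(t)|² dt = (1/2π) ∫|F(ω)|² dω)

∫|f(t)|² dt = \frac{8 \pi}{3}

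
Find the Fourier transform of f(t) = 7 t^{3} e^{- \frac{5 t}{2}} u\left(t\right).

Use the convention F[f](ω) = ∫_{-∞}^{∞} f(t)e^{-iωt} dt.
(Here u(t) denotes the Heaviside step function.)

F(ω) = \frac{672}{\left(2 i \omega + 5\right)^{4}}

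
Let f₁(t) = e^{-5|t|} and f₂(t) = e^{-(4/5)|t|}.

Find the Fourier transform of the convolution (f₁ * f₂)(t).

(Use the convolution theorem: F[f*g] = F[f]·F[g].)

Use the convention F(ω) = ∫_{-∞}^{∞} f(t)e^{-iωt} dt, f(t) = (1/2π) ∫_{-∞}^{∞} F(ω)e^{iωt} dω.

F[f₁*f₂](ω) = \frac{400}{\left(\omega^{2} + 25\right) \left(25 \omega^{2} + 16\right)}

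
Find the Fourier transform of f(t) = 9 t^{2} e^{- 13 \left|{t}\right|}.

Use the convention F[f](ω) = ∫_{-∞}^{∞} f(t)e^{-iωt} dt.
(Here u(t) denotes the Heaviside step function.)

F(ω) = \frac{468 \left(169 - 3 \omega^{2}\right)}{\left(\omega^{2} + 169\right)^{3}}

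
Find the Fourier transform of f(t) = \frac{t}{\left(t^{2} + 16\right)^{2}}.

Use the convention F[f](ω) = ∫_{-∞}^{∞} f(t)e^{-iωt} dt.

F(ω) = - \frac{i \pi \omega e^{- 4 \left|{\omega}\right|}}{8}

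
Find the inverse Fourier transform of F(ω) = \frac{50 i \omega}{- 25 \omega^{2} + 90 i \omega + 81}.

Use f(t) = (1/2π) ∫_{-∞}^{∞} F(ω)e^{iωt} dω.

f(t) = 2 \left(1 - \frac{9 t}{5}\right) e^{- \frac{9 t}{5}} u\left(t\right)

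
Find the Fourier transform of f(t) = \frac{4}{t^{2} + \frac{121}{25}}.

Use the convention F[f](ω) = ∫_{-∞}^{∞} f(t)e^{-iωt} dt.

F(ω) = \frac{20 \pi e^{- \frac{11 \left|{\omega}\right|}{5}}}{11}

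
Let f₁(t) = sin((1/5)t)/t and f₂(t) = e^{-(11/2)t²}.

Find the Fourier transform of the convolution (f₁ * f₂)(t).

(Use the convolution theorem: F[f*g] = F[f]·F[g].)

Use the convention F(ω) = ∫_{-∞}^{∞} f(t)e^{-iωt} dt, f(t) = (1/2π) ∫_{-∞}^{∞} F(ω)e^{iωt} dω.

F[f₁*f₂](ω) = \begin{cases} \frac{\sqrt{22} \pi^{\frac{3}{2}} e^{- \frac{\omega^{2}}{22}}}{11} & \text{for}\: \omega > - \frac{1}{5} \wedge \omega < \frac{1}{5} \\0 & \text{otherwise} \end{cases}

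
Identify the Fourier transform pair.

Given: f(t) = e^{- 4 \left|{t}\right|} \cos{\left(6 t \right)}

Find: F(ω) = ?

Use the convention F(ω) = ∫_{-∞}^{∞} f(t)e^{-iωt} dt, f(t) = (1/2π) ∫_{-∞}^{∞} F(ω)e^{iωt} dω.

F(ω) = \frac{8 \left(\omega^{2} + 52\right)}{\omega^{4} - 40 \omega^{2} + 2704}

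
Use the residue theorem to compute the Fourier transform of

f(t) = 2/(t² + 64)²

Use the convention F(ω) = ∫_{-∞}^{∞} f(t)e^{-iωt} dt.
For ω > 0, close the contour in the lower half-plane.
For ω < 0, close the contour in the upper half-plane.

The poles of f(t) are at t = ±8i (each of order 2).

Let g(z) = f(z)e^{-iωz}; for large |z| the factor e^{-iωz} decays in the lower half-plane when ω > 0 and in the upper half-plane when ω < 0.

Case ω > 0 (lower half-plane, clockwise contour ⇒ F(ω) = -2πi·ΣRes):
  Res_{z = - 8 i} g(z) = \frac{i \left(8 \omega + 1\right) e^{- 8 \omega}}{1024} (pole of order 2)
  F(ω) = -2πi·ΣRes = \frac{\pi \left(8 \omega + 1\right) e^{- 8 \omega}}{512}

Case ω < 0 (upper half-plane, counterclockwise contour ⇒ F(ω) = +2πi·ΣRes):
  Res_{z = 8 i} g(z) = \frac{i \left(8 \omega - 1\right) e^{8 \omega}}{1024} (pole of order 2)
  F(ω) = 2πi·ΣRes = \frac{\pi \left(1 - 8 \omega\right) e^{8 \omega}}{512}

Both cases combine into a single formula in |ω|:

F(ω) = \frac{\pi \left(8 \left|{\omega}\right| + 1\right) e^{- 8 \left|{\omega}\right|}}{512}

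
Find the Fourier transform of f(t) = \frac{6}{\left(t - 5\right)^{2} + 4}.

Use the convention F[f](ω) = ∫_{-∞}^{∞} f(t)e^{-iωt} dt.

F(ω) = 3 \pi e^{- 5 i \omega - 2 \left|{\omega}\right|}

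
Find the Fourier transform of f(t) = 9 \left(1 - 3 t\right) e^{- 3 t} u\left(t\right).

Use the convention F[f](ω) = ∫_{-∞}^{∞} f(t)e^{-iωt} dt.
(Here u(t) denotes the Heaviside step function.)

F(ω) = \frac{9 i \omega}{- \omega^{2} + 6 i \omega + 9}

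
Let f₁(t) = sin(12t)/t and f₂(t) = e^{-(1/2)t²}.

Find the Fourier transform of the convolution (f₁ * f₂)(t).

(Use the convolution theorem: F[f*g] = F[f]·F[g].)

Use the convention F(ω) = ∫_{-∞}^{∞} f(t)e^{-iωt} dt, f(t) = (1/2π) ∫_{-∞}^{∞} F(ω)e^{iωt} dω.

F[f₁*f₂](ω) = \begin{cases} \sqrt{2} \pi^{\frac{3}{2}} e^{- \frac{\omega^{2}}{2}} & \text{for}\: \omega > -12 \wedge \omega < 12 \\0 & \text{otherwise} \end{cases}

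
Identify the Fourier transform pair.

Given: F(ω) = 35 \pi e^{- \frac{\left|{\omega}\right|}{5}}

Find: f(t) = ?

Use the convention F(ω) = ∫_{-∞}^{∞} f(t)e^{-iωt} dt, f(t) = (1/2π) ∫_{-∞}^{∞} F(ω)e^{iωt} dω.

f(t) = \frac{7}{t^{2} + \frac{1}{25}}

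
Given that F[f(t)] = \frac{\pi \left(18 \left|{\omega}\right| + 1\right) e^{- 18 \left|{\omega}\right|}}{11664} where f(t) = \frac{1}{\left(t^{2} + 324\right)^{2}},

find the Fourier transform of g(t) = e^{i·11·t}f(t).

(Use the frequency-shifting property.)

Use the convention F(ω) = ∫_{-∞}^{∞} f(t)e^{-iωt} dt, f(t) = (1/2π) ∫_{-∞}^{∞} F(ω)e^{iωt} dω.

F[g](ω) = \frac{\pi \left(18 \left|{\omega - 11}\right| + 1\right) e^{- 18 \left|{\omega - 11}\right|}}{11664}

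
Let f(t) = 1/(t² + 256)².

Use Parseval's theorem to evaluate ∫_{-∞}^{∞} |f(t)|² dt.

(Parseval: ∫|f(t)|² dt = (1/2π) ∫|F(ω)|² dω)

∫|f(t)|² dt = \frac{5 \pi}{4294967296}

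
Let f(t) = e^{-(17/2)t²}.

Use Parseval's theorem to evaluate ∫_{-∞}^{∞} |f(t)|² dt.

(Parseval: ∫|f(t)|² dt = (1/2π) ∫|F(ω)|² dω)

∫|f(t)|² dt = \frac{\sqrt{17} \sqrt{\pi}}{17}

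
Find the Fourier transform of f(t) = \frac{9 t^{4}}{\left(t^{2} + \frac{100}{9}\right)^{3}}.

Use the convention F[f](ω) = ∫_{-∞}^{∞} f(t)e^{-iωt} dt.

F(ω) = \frac{3 \pi \left(100 \omega^{2} - 150 \left|{\omega}\right| + 27\right) e^{- \frac{10 \left|{\omega}\right|}{3}}}{80}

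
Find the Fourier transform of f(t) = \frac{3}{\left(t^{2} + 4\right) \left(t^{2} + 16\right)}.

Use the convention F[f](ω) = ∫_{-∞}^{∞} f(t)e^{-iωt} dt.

F(ω) = \frac{\pi \left(2 e^{2 \left|{\omega}\right|} - 1\right) e^{- 4 \left|{\omega}\right|}}{16}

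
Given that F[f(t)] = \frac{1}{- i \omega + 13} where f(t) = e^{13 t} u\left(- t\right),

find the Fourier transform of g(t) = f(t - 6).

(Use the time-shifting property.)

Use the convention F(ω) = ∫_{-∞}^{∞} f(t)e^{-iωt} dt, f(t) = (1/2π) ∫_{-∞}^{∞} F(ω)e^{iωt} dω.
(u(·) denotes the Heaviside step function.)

F[g](ω) = \frac{i e^{- 6 i \omega}}{\omega + 13 i}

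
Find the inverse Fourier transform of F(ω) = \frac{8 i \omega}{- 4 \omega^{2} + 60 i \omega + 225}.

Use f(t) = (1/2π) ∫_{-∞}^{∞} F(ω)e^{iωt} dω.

f(t) = 2 \left(1 - \frac{15 t}{2}\right) e^{- \frac{15 t}{2}} u\left(t\right)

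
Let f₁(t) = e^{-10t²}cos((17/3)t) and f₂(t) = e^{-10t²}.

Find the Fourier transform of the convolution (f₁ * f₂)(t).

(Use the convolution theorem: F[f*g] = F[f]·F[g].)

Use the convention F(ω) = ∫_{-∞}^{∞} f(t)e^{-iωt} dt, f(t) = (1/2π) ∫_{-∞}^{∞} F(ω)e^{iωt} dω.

F[f₁*f₂](ω) = \frac{\pi \left(e^{\frac{17 \omega}{30}} + 1\right) e^{- \frac{\omega^{2}}{20} - \frac{17 \omega}{60} - \frac{289}{360}}}{20}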